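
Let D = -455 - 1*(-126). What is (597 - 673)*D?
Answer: 25004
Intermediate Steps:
D = -329 (D = -455 + 126 = -329)
(597 - 673)*D = (597 - 673)*(-329) = -76*(-329) = 25004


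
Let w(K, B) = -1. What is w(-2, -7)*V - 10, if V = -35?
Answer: 25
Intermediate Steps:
w(-2, -7)*V - 10 = -1*(-35) - 10 = 35 - 10 = 25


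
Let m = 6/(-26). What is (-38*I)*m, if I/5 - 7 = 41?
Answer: 27360/13 ≈ 2104.6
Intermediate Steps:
I = 240 (I = 35 + 5*41 = 35 + 205 = 240)
m = -3/13 (m = 6*(-1/26) = -3/13 ≈ -0.23077)
(-38*I)*m = -38*240*(-3/13) = -9120*(-3/13) = 27360/13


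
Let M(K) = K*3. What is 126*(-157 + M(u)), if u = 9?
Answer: -16380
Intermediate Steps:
M(K) = 3*K
126*(-157 + M(u)) = 126*(-157 + 3*9) = 126*(-157 + 27) = 126*(-130) = -16380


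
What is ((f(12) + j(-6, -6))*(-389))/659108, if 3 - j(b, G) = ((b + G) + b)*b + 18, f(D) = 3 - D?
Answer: 12837/164777 ≈ 0.077905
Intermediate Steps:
j(b, G) = -15 - b*(G + 2*b) (j(b, G) = 3 - (((b + G) + b)*b + 18) = 3 - (((G + b) + b)*b + 18) = 3 - ((G + 2*b)*b + 18) = 3 - (b*(G + 2*b) + 18) = 3 - (18 + b*(G + 2*b)) = 3 + (-18 - b*(G + 2*b)) = -15 - b*(G + 2*b))
((f(12) + j(-6, -6))*(-389))/659108 = (((3 - 1*12) + (-15 - 2*(-6)**2 - 1*(-6)*(-6)))*(-389))/659108 = (((3 - 12) + (-15 - 2*36 - 36))*(-389))*(1/659108) = ((-9 + (-15 - 72 - 36))*(-389))*(1/659108) = ((-9 - 123)*(-389))*(1/659108) = -132*(-389)*(1/659108) = 51348*(1/659108) = 12837/164777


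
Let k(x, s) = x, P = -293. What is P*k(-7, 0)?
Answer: 2051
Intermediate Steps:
P*k(-7, 0) = -293*(-7) = 2051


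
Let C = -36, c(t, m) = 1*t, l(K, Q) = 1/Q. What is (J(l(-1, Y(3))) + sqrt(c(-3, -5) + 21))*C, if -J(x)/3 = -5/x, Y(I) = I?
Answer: -1620 - 108*sqrt(2) ≈ -1772.7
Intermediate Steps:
J(x) = 15/x (J(x) = -(-15)/x = 15/x)
c(t, m) = t
(J(l(-1, Y(3))) + sqrt(c(-3, -5) + 21))*C = (15/(1/3) + sqrt(-3 + 21))*(-36) = (15/(1/3) + sqrt(18))*(-36) = (15*3 + 3*sqrt(2))*(-36) = (45 + 3*sqrt(2))*(-36) = -1620 - 108*sqrt(2)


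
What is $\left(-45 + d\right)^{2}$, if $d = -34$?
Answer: $6241$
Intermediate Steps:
$\left(-45 + d\right)^{2} = \left(-45 - 34\right)^{2} = \left(-79\right)^{2} = 6241$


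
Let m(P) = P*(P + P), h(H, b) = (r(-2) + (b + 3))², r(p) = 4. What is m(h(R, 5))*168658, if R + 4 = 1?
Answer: 6994584576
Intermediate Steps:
R = -3 (R = -4 + 1 = -3)
h(H, b) = (7 + b)² (h(H, b) = (4 + (b + 3))² = (4 + (3 + b))² = (7 + b)²)
m(P) = 2*P² (m(P) = P*(2*P) = 2*P²)
m(h(R, 5))*168658 = (2*((7 + 5)²)²)*168658 = (2*(12²)²)*168658 = (2*144²)*168658 = (2*20736)*168658 = 41472*168658 = 6994584576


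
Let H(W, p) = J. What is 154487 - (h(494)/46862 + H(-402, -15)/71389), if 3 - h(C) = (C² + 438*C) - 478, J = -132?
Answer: 516858487938253/3345431318 ≈ 1.5450e+5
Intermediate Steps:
H(W, p) = -132
h(C) = 481 - C² - 438*C (h(C) = 3 - ((C² + 438*C) - 478) = 3 - (-478 + C² + 438*C) = 3 + (478 - C² - 438*C) = 481 - C² - 438*C)
154487 - (h(494)/46862 + H(-402, -15)/71389) = 154487 - ((481 - 1*494² - 438*494)/46862 - 132/71389) = 154487 - ((481 - 1*244036 - 216372)*(1/46862) - 132*1/71389) = 154487 - ((481 - 244036 - 216372)*(1/46862) - 132/71389) = 154487 - (-459927*1/46862 - 132/71389) = 154487 - (-459927/46862 - 132/71389) = 154487 - 1*(-32839914387/3345431318) = 154487 + 32839914387/3345431318 = 516858487938253/3345431318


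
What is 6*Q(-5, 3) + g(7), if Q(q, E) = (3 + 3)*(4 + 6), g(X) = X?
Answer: 367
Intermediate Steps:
Q(q, E) = 60 (Q(q, E) = 6*10 = 60)
6*Q(-5, 3) + g(7) = 6*60 + 7 = 360 + 7 = 367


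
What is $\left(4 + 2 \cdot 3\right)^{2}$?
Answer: $100$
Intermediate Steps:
$\left(4 + 2 \cdot 3\right)^{2} = \left(4 + 6\right)^{2} = 10^{2} = 100$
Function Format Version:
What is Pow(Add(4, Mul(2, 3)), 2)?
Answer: 100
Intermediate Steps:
Pow(Add(4, Mul(2, 3)), 2) = Pow(Add(4, 6), 2) = Pow(10, 2) = 100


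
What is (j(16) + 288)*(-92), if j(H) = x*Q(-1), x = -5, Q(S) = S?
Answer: -26956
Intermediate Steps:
j(H) = 5 (j(H) = -5*(-1) = 5)
(j(16) + 288)*(-92) = (5 + 288)*(-92) = 293*(-92) = -26956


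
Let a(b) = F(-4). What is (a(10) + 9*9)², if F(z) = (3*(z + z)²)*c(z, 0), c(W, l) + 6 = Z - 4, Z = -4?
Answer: 6796449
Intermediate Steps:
c(W, l) = -14 (c(W, l) = -6 + (-4 - 4) = -6 - 8 = -14)
F(z) = -168*z² (F(z) = (3*(z + z)²)*(-14) = (3*(2*z)²)*(-14) = (3*(4*z²))*(-14) = (12*z²)*(-14) = -168*z²)
a(b) = -2688 (a(b) = -168*(-4)² = -168*16 = -2688)
(a(10) + 9*9)² = (-2688 + 9*9)² = (-2688 + 81)² = (-2607)² = 6796449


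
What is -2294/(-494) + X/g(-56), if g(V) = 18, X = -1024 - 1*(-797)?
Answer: -35423/4446 ≈ -7.9674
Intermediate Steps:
X = -227 (X = -1024 + 797 = -227)
-2294/(-494) + X/g(-56) = -2294/(-494) - 227/18 = -2294*(-1/494) - 227*1/18 = 1147/247 - 227/18 = -35423/4446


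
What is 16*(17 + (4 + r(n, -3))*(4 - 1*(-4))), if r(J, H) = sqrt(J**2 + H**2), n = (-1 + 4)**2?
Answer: 784 + 384*sqrt(10) ≈ 1998.3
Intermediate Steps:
n = 9 (n = 3**2 = 9)
r(J, H) = sqrt(H**2 + J**2)
16*(17 + (4 + r(n, -3))*(4 - 1*(-4))) = 16*(17 + (4 + sqrt((-3)**2 + 9**2))*(4 - 1*(-4))) = 16*(17 + (4 + sqrt(9 + 81))*(4 + 4)) = 16*(17 + (4 + sqrt(90))*8) = 16*(17 + (4 + 3*sqrt(10))*8) = 16*(17 + (32 + 24*sqrt(10))) = 16*(49 + 24*sqrt(10)) = 784 + 384*sqrt(10)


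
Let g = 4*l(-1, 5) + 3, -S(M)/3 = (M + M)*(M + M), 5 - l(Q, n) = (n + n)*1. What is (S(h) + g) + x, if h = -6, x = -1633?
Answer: -2082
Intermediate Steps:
l(Q, n) = 5 - 2*n (l(Q, n) = 5 - (n + n) = 5 - 2*n)
S(M) = -12*M² (S(M) = -3*(M + M)*(M + M) = -3*2*M*2*M = -12*M²)
g = -17 (g = 4*(5 - 2*5) + 3 = 4*(5 - 10) + 3 = 4*(-5) + 3 = -20 + 3 = -17)
(S(h) + g) + x = (-12*(-6)² - 17) - 1633 = (-12*36 - 17) - 1633 = (-432 - 17) - 1633 = -449 - 1633 = -2082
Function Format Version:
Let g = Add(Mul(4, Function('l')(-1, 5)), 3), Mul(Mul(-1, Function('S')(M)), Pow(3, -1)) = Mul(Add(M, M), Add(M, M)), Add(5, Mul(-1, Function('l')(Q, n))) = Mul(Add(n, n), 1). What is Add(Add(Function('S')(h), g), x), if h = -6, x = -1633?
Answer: -2082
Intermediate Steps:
Function('l')(Q, n) = Add(5, Mul(-2, n)) (Function('l')(Q, n) = Add(5, Mul(-1, Mul(Add(n, n), 1))) = Add(5, Mul(-1, Mul(Mul(2, n), 1))) = Add(5, Mul(-1, Mul(2, n))) = Add(5, Mul(-2, n)))
Function('S')(M) = Mul(-12, Pow(M, 2)) (Function('S')(M) = Mul(-3, Mul(Add(M, M), Add(M, M))) = Mul(-3, Mul(Mul(2, M), Mul(2, M))) = Mul(-3, Mul(4, Pow(M, 2))) = Mul(-12, Pow(M, 2)))
g = -17 (g = Add(Mul(4, Add(5, Mul(-2, 5))), 3) = Add(Mul(4, Add(5, -10)), 3) = Add(Mul(4, -5), 3) = Add(-20, 3) = -17)
Add(Add(Function('S')(h), g), x) = Add(Add(Mul(-12, Pow(-6, 2)), -17), -1633) = Add(Add(Mul(-12, 36), -17), -1633) = Add(Add(-432, -17), -1633) = Add(-449, -1633) = -2082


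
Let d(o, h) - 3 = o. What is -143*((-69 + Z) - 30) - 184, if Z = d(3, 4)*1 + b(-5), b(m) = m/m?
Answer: 12972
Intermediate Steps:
d(o, h) = 3 + o
b(m) = 1
Z = 7 (Z = (3 + 3)*1 + 1 = 6*1 + 1 = 6 + 1 = 7)
-143*((-69 + Z) - 30) - 184 = -143*((-69 + 7) - 30) - 184 = -143*(-62 - 30) - 184 = -143*(-92) - 184 = 13156 - 184 = 12972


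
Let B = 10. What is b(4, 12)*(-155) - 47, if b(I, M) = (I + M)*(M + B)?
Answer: -54607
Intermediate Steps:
b(I, M) = (10 + M)*(I + M) (b(I, M) = (I + M)*(M + 10) = (I + M)*(10 + M) = (10 + M)*(I + M))
b(4, 12)*(-155) - 47 = (12² + 10*4 + 10*12 + 4*12)*(-155) - 47 = (144 + 40 + 120 + 48)*(-155) - 47 = 352*(-155) - 47 = -54560 - 47 = -54607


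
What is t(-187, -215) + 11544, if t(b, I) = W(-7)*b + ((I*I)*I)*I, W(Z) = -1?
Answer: 2136762356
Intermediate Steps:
t(b, I) = I**4 - b (t(b, I) = -b + ((I*I)*I)*I = -b + (I**2*I)*I = -b + I**3*I = -b + I**4 = I**4 - b)
t(-187, -215) + 11544 = ((-215)**4 - 1*(-187)) + 11544 = (2136750625 + 187) + 11544 = 2136750812 + 11544 = 2136762356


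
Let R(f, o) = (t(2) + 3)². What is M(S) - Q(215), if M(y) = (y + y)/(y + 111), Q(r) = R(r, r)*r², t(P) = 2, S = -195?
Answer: -16178685/14 ≈ -1.1556e+6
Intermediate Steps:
R(f, o) = 25 (R(f, o) = (2 + 3)² = 5² = 25)
Q(r) = 25*r²
M(y) = 2*y/(111 + y) (M(y) = (2*y)/(111 + y) = 2*y/(111 + y))
M(S) - Q(215) = 2*(-195)/(111 - 195) - 25*215² = 2*(-195)/(-84) - 25*46225 = 2*(-195)*(-1/84) - 1*1155625 = 65/14 - 1155625 = -16178685/14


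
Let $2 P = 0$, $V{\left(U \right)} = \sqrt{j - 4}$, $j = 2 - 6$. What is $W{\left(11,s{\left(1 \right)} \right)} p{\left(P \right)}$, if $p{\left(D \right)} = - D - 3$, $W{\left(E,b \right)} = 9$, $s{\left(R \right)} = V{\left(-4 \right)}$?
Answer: $-27$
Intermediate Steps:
$j = -4$ ($j = 2 - 6 = -4$)
$V{\left(U \right)} = 2 i \sqrt{2}$ ($V{\left(U \right)} = \sqrt{-4 - 4} = \sqrt{-8} = 2 i \sqrt{2}$)
$s{\left(R \right)} = 2 i \sqrt{2}$
$P = 0$ ($P = \frac{1}{2} \cdot 0 = 0$)
$p{\left(D \right)} = -3 - D$
$W{\left(11,s{\left(1 \right)} \right)} p{\left(P \right)} = 9 \left(-3 - 0\right) = 9 \left(-3 + 0\right) = 9 \left(-3\right) = -27$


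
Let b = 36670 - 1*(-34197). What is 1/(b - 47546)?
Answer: 1/23321 ≈ 4.2880e-5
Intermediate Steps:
b = 70867 (b = 36670 + 34197 = 70867)
1/(b - 47546) = 1/(70867 - 47546) = 1/23321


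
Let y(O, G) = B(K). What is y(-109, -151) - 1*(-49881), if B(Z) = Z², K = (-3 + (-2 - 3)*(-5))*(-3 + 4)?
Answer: 50365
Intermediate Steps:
K = 22 (K = (-3 - 5*(-5))*1 = (-3 + 25)*1 = 22*1 = 22)
y(O, G) = 484 (y(O, G) = 22² = 484)
y(-109, -151) - 1*(-49881) = 484 - 1*(-49881) = 484 + 49881 = 50365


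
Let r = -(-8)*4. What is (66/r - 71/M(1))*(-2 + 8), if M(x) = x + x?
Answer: -1605/8 ≈ -200.63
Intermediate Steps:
r = 32 (r = -8*(-4) = 32)
M(x) = 2*x
(66/r - 71/M(1))*(-2 + 8) = (66/32 - 71/(2*1))*(-2 + 8) = (66*(1/32) - 71/2)*6 = (33/16 - 71*½)*6 = (33/16 - 71/2)*6 = -535/16*6 = -1605/8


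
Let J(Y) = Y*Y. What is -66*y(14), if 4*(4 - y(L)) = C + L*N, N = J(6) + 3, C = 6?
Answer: 8844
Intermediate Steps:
J(Y) = Y²
N = 39 (N = 6² + 3 = 36 + 3 = 39)
y(L) = 5/2 - 39*L/4 (y(L) = 4 - (6 + L*39)/4 = 4 - (6 + 39*L)/4 = 4 + (-3/2 - 39*L/4) = 5/2 - 39*L/4)
-66*y(14) = -66*(5/2 - 39/4*14) = -66*(5/2 - 273/2) = -66*(-134) = 8844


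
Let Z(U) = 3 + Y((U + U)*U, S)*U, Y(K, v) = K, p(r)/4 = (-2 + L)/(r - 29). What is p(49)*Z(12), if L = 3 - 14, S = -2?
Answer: -44967/5 ≈ -8993.4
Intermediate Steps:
L = -11
p(r) = -52/(-29 + r) (p(r) = 4*((-2 - 11)/(r - 29)) = 4*(-13/(-29 + r)) = -52/(-29 + r))
Z(U) = 3 + 2*U³ (Z(U) = 3 + ((U + U)*U)*U = 3 + ((2*U)*U)*U = 3 + (2*U²)*U = 3 + 2*U³)
p(49)*Z(12) = (-52/(-29 + 49))*(3 + 2*12³) = (-52/20)*(3 + 2*1728) = (-52*1/20)*(3 + 3456) = -13/5*3459 = -44967/5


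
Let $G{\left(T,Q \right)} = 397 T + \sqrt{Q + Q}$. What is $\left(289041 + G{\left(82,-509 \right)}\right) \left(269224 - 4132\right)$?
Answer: $85252261740 + 265092 i \sqrt{1018} \approx 8.5252 \cdot 10^{10} + 8.458 \cdot 10^{6} i$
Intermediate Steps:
$G{\left(T,Q \right)} = 397 T + \sqrt{2} \sqrt{Q}$ ($G{\left(T,Q \right)} = 397 T + \sqrt{2 Q} = 397 T + \sqrt{2} \sqrt{Q}$)
$\left(289041 + G{\left(82,-509 \right)}\right) \left(269224 - 4132\right) = \left(289041 + \left(397 \cdot 82 + \sqrt{2} \sqrt{-509}\right)\right) \left(269224 - 4132\right) = \left(289041 + \left(32554 + \sqrt{2} i \sqrt{509}\right)\right) 265092 = \left(289041 + \left(32554 + i \sqrt{1018}\right)\right) 265092 = \left(321595 + i \sqrt{1018}\right) 265092 = 85252261740 + 265092 i \sqrt{1018}$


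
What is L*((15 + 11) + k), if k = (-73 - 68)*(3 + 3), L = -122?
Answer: 100040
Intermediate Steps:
k = -846 (k = -141*6 = -846)
L*((15 + 11) + k) = -122*((15 + 11) - 846) = -122*(26 - 846) = -122*(-820) = 100040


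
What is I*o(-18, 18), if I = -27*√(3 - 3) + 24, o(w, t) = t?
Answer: 432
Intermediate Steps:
I = 24 (I = -27*√0 + 24 = -27*0 + 24 = 0 + 24 = 24)
I*o(-18, 18) = 24*18 = 432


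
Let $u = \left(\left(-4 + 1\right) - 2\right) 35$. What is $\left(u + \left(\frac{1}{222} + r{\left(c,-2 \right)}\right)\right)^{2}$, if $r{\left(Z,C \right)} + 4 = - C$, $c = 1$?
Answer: $\frac{1543939849}{49284} \approx 31327.0$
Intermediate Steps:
$r{\left(Z,C \right)} = -4 - C$
$u = -175$ ($u = \left(-3 - 2\right) 35 = \left(-5\right) 35 = -175$)
$\left(u + \left(\frac{1}{222} + r{\left(c,-2 \right)}\right)\right)^{2} = \left(-175 + \left(\frac{1}{222} - 2\right)\right)^{2} = \left(-175 - \frac{443}{222}\right)^{2} = \left(- \frac{39293}{222}\right)^{2} = \frac{1543939849}{49284}$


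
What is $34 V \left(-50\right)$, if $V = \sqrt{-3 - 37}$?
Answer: $- 3400 i \sqrt{10} \approx - 10752.0 i$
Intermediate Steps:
$V = 2 i \sqrt{10}$ ($V = \sqrt{-40} = 2 i \sqrt{10} \approx 6.3246 i$)
$34 V \left(-50\right) = 34 \cdot 2 i \sqrt{10} \left(-50\right) = 68 i \sqrt{10} \left(-50\right) = - 3400 i \sqrt{10}$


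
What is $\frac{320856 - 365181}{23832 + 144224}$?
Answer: $- \frac{44325}{168056} \approx -0.26375$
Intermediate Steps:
$\frac{320856 - 365181}{23832 + 144224} = - \frac{44325}{168056}$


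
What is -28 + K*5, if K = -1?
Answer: -33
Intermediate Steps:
-28 + K*5 = -28 - 1*5 = -28 - 5 = -33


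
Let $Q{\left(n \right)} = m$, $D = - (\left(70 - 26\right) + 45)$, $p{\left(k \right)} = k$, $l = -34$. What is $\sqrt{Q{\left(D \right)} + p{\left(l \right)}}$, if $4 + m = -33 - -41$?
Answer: $i \sqrt{30} \approx 5.4772 i$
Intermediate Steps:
$m = 4$ ($m = -4 - -8 = -4 + \left(-33 + 41\right) = -4 + 8 = 4$)
$D = -89$ ($D = - (44 + 45) = \left(-1\right) 89 = -89$)
$Q{\left(n \right)} = 4$
$\sqrt{Q{\left(D \right)} + p{\left(l \right)}} = \sqrt{4 - 34} = \sqrt{-30} = i \sqrt{30}$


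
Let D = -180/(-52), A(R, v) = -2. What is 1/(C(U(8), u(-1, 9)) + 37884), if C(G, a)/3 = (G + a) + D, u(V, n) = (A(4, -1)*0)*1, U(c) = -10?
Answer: 13/492237 ≈ 2.6410e-5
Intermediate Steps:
D = 45/13 (D = -180*(-1/52) = 45/13 ≈ 3.4615)
u(V, n) = 0 (u(V, n) = -2*0*1 = 0*1 = 0)
C(G, a) = 135/13 + 3*G + 3*a (C(G, a) = 3*((G + a) + 45/13) = 3*(45/13 + G + a) = 135/13 + 3*G + 3*a)
1/(C(U(8), u(-1, 9)) + 37884) = 1/((135/13 + 3*(-10) + 3*0) + 37884) = 1/((135/13 - 30 + 0) + 37884) = 1/(-255/13 + 37884) = 1/(492237/13) = 13/492237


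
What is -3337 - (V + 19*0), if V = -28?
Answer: -3309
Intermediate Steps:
-3337 - (V + 19*0) = -3337 - (-28 + 19*0) = -3337 - (-28 + 0) = -3337 - 1*(-28) = -3337 + 28 = -3309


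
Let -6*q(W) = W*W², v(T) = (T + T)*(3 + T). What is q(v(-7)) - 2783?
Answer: -96157/3 ≈ -32052.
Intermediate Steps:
v(T) = 2*T*(3 + T) (v(T) = (2*T)*(3 + T) = 2*T*(3 + T))
q(W) = -W³/6 (q(W) = -W*W²/6 = -W³/6)
q(v(-7)) - 2783 = -(-2744*(3 - 7)³)/6 - 2783 = -(2*(-7)*(-4))³/6 - 2783 = -⅙*56³ - 2783 = -⅙*175616 - 2783 = -87808/3 - 2783 = -96157/3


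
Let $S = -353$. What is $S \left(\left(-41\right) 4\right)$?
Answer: $57892$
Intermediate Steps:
$S \left(\left(-41\right) 4\right) = - 353 \left(\left(-41\right) 4\right) = \left(-353\right) \left(-164\right) = 57892$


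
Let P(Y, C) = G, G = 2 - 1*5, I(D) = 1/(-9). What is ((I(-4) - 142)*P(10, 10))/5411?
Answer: 1279/16233 ≈ 0.078790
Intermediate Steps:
I(D) = -⅑
G = -3 (G = 2 - 5 = -3)
P(Y, C) = -3
((I(-4) - 142)*P(10, 10))/5411 = ((-⅑ - 142)*(-3))/5411 = -1279/9*(-3)*(1/5411) = (1279/3)*(1/5411) = 1279/16233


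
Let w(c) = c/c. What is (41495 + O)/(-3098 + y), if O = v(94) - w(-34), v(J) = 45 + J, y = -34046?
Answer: -41633/37144 ≈ -1.1209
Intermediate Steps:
w(c) = 1
O = 138 (O = (45 + 94) - 1*1 = 139 - 1 = 138)
(41495 + O)/(-3098 + y) = (41495 + 138)/(-3098 - 34046) = 41633/(-37144) = 41633*(-1/37144) = -41633/37144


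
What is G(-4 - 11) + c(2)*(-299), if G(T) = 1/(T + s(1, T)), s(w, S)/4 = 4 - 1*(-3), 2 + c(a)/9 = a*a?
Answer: -69965/13 ≈ -5381.9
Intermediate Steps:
c(a) = -18 + 9*a² (c(a) = -18 + 9*(a*a) = -18 + 9*a²)
s(w, S) = 28 (s(w, S) = 4*(4 - 1*(-3)) = 4*(4 + 3) = 4*7 = 28)
G(T) = 1/(28 + T) (G(T) = 1/(T + 28) = 1/(28 + T))
G(-4 - 11) + c(2)*(-299) = 1/(28 + (-4 - 11)) + (-18 + 9*2²)*(-299) = 1/(28 - 15) + (-18 + 9*4)*(-299) = 1/13 + (-18 + 36)*(-299) = 1/13 + 18*(-299) = 1/13 - 5382 = -69965/13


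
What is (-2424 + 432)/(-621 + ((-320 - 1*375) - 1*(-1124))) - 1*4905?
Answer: -39157/8 ≈ -4894.6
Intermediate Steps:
(-2424 + 432)/(-621 + ((-320 - 1*375) - 1*(-1124))) - 1*4905 = -1992/(-621 + ((-320 - 375) + 1124)) - 4905 = -1992/(-621 + (-695 + 1124)) - 4905 = -1992/(-621 + 429) - 4905 = -1992/(-192) - 4905 = -1992*(-1/192) - 4905 = 83/8 - 4905 = -39157/8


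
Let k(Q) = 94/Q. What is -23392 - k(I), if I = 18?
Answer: -210575/9 ≈ -23397.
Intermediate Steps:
-23392 - k(I) = -23392 - 94/18 = -23392 - 1*47/9 = -23392 - 47/9 = -210575/9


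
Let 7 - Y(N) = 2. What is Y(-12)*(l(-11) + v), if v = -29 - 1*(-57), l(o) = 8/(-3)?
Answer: 380/3 ≈ 126.67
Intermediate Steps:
Y(N) = 5 (Y(N) = 7 - 1*2 = 7 - 2 = 5)
l(o) = -8/3 (l(o) = 8*(-⅓) = -8/3)
v = 28 (v = -29 + 57 = 28)
Y(-12)*(l(-11) + v) = 5*(-8/3 + 28) = 5*(76/3) = 380/3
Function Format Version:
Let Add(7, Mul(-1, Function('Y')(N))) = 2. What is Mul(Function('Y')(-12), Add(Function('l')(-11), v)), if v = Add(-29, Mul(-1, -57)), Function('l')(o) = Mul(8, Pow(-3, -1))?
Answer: Rational(380, 3) ≈ 126.67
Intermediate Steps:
Function('Y')(N) = 5 (Function('Y')(N) = Add(7, Mul(-1, 2)) = Add(7, -2) = 5)
Function('l')(o) = Rational(-8, 3) (Function('l')(o) = Mul(8, Rational(-1, 3)) = Rational(-8, 3))
v = 28 (v = Add(-29, 57) = 28)
Mul(Function('Y')(-12), Add(Function('l')(-11), v)) = Mul(5, Add(Rational(-8, 3), 28)) = Mul(5, Rational(76, 3)) = Rational(380, 3)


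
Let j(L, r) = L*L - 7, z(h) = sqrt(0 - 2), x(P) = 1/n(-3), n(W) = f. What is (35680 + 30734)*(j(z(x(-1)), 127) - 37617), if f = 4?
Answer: -2498893164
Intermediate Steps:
n(W) = 4
x(P) = 1/4
z(h) = I*sqrt(2) (z(h) = sqrt(-2) = I*sqrt(2))
j(L, r) = -7 + L**2 (j(L, r) = L**2 - 7 = -7 + L**2)
(35680 + 30734)*(j(z(x(-1)), 127) - 37617) = (35680 + 30734)*((-7 + (I*sqrt(2))**2) - 37617) = 66414*((-7 - 2) - 37617) = 66414*(-9 - 37617) = 66414*(-37626) = -2498893164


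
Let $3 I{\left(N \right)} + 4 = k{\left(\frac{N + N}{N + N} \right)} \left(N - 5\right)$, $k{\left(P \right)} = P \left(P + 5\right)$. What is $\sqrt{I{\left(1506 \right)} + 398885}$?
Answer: $\frac{\sqrt{3616971}}{3} \approx 633.94$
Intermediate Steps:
$k{\left(P \right)} = P \left(5 + P\right)$
$I{\left(N \right)} = - \frac{34}{3} + 2 N$ ($I{\left(N \right)} = - \frac{4}{3} + \frac{\frac{N + N}{N + N} \left(5 + \frac{N + N}{N + N}\right) \left(N - 5\right)}{3} = - \frac{4}{3} + \frac{\frac{2 N}{2 N} \left(5 + \frac{2 N}{2 N}\right) \left(-5 + N\right)}{3} = - \frac{4}{3} + \frac{2 N \frac{1}{2 N} \left(5 + 2 N \frac{1}{2 N}\right) \left(-5 + N\right)}{3} = - \frac{4}{3} + \frac{1 \left(5 + 1\right) \left(-5 + N\right)}{3} = - \frac{4}{3} + \frac{1 \cdot 6 \left(-5 + N\right)}{3} = - \frac{4}{3} + \frac{6 \left(-5 + N\right)}{3} = - \frac{4}{3} + \frac{-30 + 6 N}{3} = - \frac{4}{3} + \left(-10 + 2 N\right) = - \frac{34}{3} + 2 N$)
$\sqrt{I{\left(1506 \right)} + 398885} = \sqrt{\left(- \frac{34}{3} + 2 \cdot 1506\right) + 398885} = \sqrt{\left(- \frac{34}{3} + 3012\right) + 398885} = \sqrt{\frac{9002}{3} + 398885} = \sqrt{\frac{1205657}{3}} = \frac{\sqrt{3616971}}{3}$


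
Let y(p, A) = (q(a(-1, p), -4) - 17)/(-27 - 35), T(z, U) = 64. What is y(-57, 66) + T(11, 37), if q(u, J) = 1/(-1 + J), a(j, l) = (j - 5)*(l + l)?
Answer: 9963/155 ≈ 64.277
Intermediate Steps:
a(j, l) = 2*l*(-5 + j) (a(j, l) = (-5 + j)*(2*l) = 2*l*(-5 + j))
y(p, A) = 43/155 (y(p, A) = (1/(-1 - 4) - 17)/(-27 - 35) = (1/(-5) - 17)/(-62) = (-⅕ - 17)*(-1/62) = -86/5*(-1/62) = 43/155)
y(-57, 66) + T(11, 37) = 43/155 + 64 = 9963/155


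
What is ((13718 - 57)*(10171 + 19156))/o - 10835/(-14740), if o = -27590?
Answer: -53682526083/3697060 ≈ -14520.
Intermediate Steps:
((13718 - 57)*(10171 + 19156))/o - 10835/(-14740) = ((13718 - 57)*(10171 + 19156))/(-27590) - 10835/(-14740) = (13661*29327)*(-1/27590) - 10835*(-1/14740) = 400636147*(-1/27590) + 197/268 = -400636147/27590 + 197/268 = -53682526083/3697060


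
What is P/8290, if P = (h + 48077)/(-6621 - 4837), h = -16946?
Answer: -31131/94986820 ≈ -0.00032774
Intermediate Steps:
P = -31131/11458 (P = (-16946 + 48077)/(-6621 - 4837) = 31131/(-11458) = 31131*(-1/11458) = -31131/11458 ≈ -2.7170)
P/8290 = -31131/11458/8290 = -31131/11458*1/8290 = -31131/94986820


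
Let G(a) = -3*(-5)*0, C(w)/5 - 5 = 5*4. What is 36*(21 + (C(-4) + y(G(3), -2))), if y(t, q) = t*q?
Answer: 5256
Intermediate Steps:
C(w) = 125 (C(w) = 25 + 5*(5*4) = 25 + 5*20 = 25 + 100 = 125)
G(a) = 0 (G(a) = 15*0 = 0)
y(t, q) = q*t
36*(21 + (C(-4) + y(G(3), -2))) = 36*(21 + (125 - 2*0)) = 36*(21 + (125 + 0)) = 36*(21 + 125) = 36*146 = 5256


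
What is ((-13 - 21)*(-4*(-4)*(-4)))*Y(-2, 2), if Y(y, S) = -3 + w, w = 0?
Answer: -6528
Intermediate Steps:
Y(y, S) = -3 (Y(y, S) = -3 + 0 = -3)
((-13 - 21)*(-4*(-4)*(-4)))*Y(-2, 2) = ((-13 - 21)*(-4*(-4)*(-4)))*(-3) = -544*(-4)*(-3) = -34*(-64)*(-3) = 2176*(-3) = -6528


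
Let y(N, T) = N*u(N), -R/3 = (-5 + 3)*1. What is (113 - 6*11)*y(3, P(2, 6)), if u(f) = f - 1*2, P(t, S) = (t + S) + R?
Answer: 141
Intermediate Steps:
R = 6 (R = -3*(-5 + 3) = -(-6) = -3*(-2) = 6)
P(t, S) = 6 + S + t (P(t, S) = (t + S) + 6 = (S + t) + 6 = 6 + S + t)
u(f) = -2 + f (u(f) = f - 2 = -2 + f)
y(N, T) = N*(-2 + N)
(113 - 6*11)*y(3, P(2, 6)) = (113 - 6*11)*(3*(-2 + 3)) = (113 - 66)*(3*1) = 47*3 = 141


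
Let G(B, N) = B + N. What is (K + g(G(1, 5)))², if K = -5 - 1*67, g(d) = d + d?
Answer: 3600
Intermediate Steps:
g(d) = 2*d
K = -72 (K = -5 - 67 = -72)
(K + g(G(1, 5)))² = (-72 + 2*(1 + 5))² = (-72 + 2*6)² = (-72 + 12)² = (-60)² = 3600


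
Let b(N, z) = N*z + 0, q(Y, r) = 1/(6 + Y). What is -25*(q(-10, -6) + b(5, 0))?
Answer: 25/4 ≈ 6.2500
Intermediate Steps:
b(N, z) = N*z
-25*(q(-10, -6) + b(5, 0)) = -25*(1/(6 - 10) + 5*0) = -25*(1/(-4) + 0) = -25*(-1/4 + 0) = -25*(-1/4) = 25/4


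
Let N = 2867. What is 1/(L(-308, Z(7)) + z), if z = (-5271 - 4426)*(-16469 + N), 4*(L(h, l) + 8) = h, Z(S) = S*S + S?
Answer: 1/131898509 ≈ 7.5816e-9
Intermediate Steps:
Z(S) = S + S² (Z(S) = S² + S = S + S²)
L(h, l) = -8 + h/4
z = 131898594 (z = (-5271 - 4426)*(-16469 + 2867) = -9697*(-13602) = 131898594)
1/(L(-308, Z(7)) + z) = 1/((-8 + (¼)*(-308)) + 131898594) = 1/((-8 - 77) + 131898594) = 1/(-85 + 131898594) = 1/131898509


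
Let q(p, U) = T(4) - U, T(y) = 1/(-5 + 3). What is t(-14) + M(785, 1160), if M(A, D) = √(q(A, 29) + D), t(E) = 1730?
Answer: 1730 + √4522/2 ≈ 1763.6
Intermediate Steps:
T(y) = -½ (T(y) = 1/(-2) = -½)
q(p, U) = -½ - U
M(A, D) = √(-59/2 + D) (M(A, D) = √((-½ - 1*29) + D) = √((-½ - 29) + D) = √(-59/2 + D))
t(-14) + M(785, 1160) = 1730 + √(-118 + 4*1160)/2 = 1730 + √(-118 + 4640)/2 = 1730 + √4522/2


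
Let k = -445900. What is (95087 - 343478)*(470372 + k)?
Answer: -6078624552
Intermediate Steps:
(95087 - 343478)*(470372 + k) = (95087 - 343478)*(470372 - 445900) = -248391*24472 = -6078624552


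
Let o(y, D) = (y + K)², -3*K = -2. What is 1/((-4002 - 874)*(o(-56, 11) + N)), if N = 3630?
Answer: -9/293661976 ≈ -3.0647e-8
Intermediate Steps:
K = ⅔ (K = -⅓*(-2) = ⅔ ≈ 0.66667)
o(y, D) = (⅔ + y)² (o(y, D) = (y + ⅔)² = (⅔ + y)²)
1/((-4002 - 874)*(o(-56, 11) + N)) = 1/((-4002 - 874)*((2 + 3*(-56))²/9 + 3630)) = 1/(-4876*((2 - 168)²/9 + 3630)) = 1/(-4876*((⅑)*(-166)² + 3630)) = 1/(-4876*((⅑)*27556 + 3630)) = 1/(-4876*(27556/9 + 3630)) = 1/(-4876*60226/9) = 1/(-293661976/9) = -9/293661976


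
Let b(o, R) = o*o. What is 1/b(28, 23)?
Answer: 1/784 ≈ 0.0012755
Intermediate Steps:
b(o, R) = o**2
1/b(28, 23) = 1/(28**2) = 1/784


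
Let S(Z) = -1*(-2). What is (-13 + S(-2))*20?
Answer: -220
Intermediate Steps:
S(Z) = 2
(-13 + S(-2))*20 = (-13 + 2)*20 = -11*20 = -220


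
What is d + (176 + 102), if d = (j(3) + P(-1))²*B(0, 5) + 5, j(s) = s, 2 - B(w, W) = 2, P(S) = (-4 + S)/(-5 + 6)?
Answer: 283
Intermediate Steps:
P(S) = -4 + S (P(S) = (-4 + S)/1 = (-4 + S)*1 = -4 + S)
B(w, W) = 0 (B(w, W) = 2 - 1*2 = 2 - 2 = 0)
d = 5 (d = (3 + (-4 - 1))²*0 + 5 = (3 - 5)²*0 + 5 = (-2)²*0 + 5 = 4*0 + 5 = 0 + 5 = 5)
d + (176 + 102) = 5 + (176 + 102) = 5 + 278 = 283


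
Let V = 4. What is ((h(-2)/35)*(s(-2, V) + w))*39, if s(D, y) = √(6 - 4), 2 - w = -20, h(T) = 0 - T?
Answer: 1716/35 + 78*√2/35 ≈ 52.180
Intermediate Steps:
h(T) = -T
w = 22 (w = 2 - 1*(-20) = 2 + 20 = 22)
s(D, y) = √2
((h(-2)/35)*(s(-2, V) + w))*39 = ((-1*(-2)/35)*(√2 + 22))*39 = ((2*(1/35))*(22 + √2))*39 = (2*(22 + √2)/35)*39 = (44/35 + 2*√2/35)*39 = 1716/35 + 78*√2/35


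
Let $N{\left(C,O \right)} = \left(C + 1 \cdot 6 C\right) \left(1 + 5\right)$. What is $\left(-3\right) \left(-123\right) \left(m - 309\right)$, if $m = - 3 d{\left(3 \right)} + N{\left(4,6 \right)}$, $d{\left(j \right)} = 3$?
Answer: $-55350$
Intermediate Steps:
$N{\left(C,O \right)} = 42 C$ ($N{\left(C,O \right)} = \left(C + 6 C\right) 6 = 7 C 6 = 42 C$)
$m = 159$ ($m = \left(-3\right) 3 + 42 \cdot 4 = -9 + 168 = 159$)
$\left(-3\right) \left(-123\right) \left(m - 309\right) = \left(-3\right) \left(-123\right) \left(159 - 309\right) = 369 \left(-150\right) = -55350$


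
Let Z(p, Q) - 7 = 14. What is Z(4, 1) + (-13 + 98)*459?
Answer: 39036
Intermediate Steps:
Z(p, Q) = 21 (Z(p, Q) = 7 + 14 = 21)
Z(4, 1) + (-13 + 98)*459 = 21 + (-13 + 98)*459 = 21 + 85*459 = 21 + 39015 = 39036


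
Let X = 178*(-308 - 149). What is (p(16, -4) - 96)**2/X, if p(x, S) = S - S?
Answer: -4608/40673 ≈ -0.11329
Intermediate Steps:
p(x, S) = 0
X = -81346 (X = 178*(-457) = -81346)
(p(16, -4) - 96)**2/X = (0 - 96)**2/(-81346) = (-96)**2*(-1/81346) = 9216*(-1/81346) = -4608/40673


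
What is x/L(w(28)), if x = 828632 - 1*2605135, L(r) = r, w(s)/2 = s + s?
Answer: -1776503/112 ≈ -15862.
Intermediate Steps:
w(s) = 4*s (w(s) = 2*(s + s) = 2*(2*s) = 4*s)
x = -1776503 (x = 828632 - 2605135 = -1776503)
x/L(w(28)) = -1776503/(4*28) = -1776503/112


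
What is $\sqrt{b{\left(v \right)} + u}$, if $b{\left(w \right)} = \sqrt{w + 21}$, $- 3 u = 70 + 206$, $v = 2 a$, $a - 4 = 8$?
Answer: $\sqrt{-92 + 3 \sqrt{5}} \approx 9.2354 i$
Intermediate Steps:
$a = 12$ ($a = 4 + 8 = 12$)
$v = 24$ ($v = 2 \cdot 12 = 24$)
$u = -92$ ($u = - \frac{70 + 206}{3} = \left(- \frac{1}{3}\right) 276 = -92$)
$b{\left(w \right)} = \sqrt{21 + w}$
$\sqrt{b{\left(v \right)} + u} = \sqrt{\sqrt{21 + 24} - 92} = \sqrt{\sqrt{45} - 92} = \sqrt{3 \sqrt{5} - 92} = \sqrt{-92 + 3 \sqrt{5}}$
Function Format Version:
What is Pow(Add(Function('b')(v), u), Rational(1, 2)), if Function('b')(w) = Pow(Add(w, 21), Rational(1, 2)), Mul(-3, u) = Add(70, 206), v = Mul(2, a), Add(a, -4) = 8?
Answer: Pow(Add(-92, Mul(3, Pow(5, Rational(1, 2)))), Rational(1, 2)) ≈ Mul(9.2354, I)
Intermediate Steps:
a = 12 (a = Add(4, 8) = 12)
v = 24 (v = Mul(2, 12) = 24)
u = -92 (u = Mul(Rational(-1, 3), Add(70, 206)) = Mul(Rational(-1, 3), 276) = -92)
Function('b')(w) = Pow(Add(21, w), Rational(1, 2))
Pow(Add(Function('b')(v), u), Rational(1, 2)) = Pow(Add(Pow(Add(21, 24), Rational(1, 2)), -92), Rational(1, 2)) = Pow(Add(Pow(45, Rational(1, 2)), -92), Rational(1, 2)) = Pow(Add(Mul(3, Pow(5, Rational(1, 2))), -92), Rational(1, 2)) = Pow(Add(-92, Mul(3, Pow(5, Rational(1, 2)))), Rational(1, 2))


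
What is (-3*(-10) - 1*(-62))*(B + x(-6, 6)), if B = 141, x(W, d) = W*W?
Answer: 16284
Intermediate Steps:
x(W, d) = W²
(-3*(-10) - 1*(-62))*(B + x(-6, 6)) = (-3*(-10) - 1*(-62))*(141 + (-6)²) = (30 + 62)*(141 + 36) = 92*177 = 16284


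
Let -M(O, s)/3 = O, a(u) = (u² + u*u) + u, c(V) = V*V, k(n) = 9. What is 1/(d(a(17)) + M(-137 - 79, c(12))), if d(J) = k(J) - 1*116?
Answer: 1/541 ≈ 0.0018484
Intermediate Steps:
c(V) = V²
a(u) = u + 2*u² (a(u) = (u² + u²) + u = 2*u² + u = u + 2*u²)
M(O, s) = -3*O
d(J) = -107 (d(J) = 9 - 1*116 = 9 - 116 = -107)
1/(d(a(17)) + M(-137 - 79, c(12))) = 1/(-107 - 3*(-137 - 79)) = 1/(-107 - 3*(-216)) = 1/(-107 + 648) = 1/541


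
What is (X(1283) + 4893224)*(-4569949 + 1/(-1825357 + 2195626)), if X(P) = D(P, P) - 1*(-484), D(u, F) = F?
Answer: -8282865405546583480/370269 ≈ -2.2370e+13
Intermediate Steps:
X(P) = 484 + P (X(P) = P - 1*(-484) = P + 484 = 484 + P)
(X(1283) + 4893224)*(-4569949 + 1/(-1825357 + 2195626)) = ((484 + 1283) + 4893224)*(-4569949 + 1/(-1825357 + 2195626)) = (1767 + 4893224)*(-4569949 + 1/370269) = 4894991*(-4569949 + 1/370269) = 4894991*(-1692110446280/370269) = -8282865405546583480/370269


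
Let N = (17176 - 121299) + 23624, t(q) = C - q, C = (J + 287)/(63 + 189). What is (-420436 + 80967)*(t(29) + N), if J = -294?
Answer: 984123686221/36 ≈ 2.7337e+10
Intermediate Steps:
C = -1/36 (C = (-294 + 287)/(63 + 189) = -7/252 = -7*1/252 = -1/36 ≈ -0.027778)
t(q) = -1/36 - q
N = -80499 (N = -104123 + 23624 = -80499)
(-420436 + 80967)*(t(29) + N) = (-420436 + 80967)*((-1/36 - 1*29) - 80499) = -339469*((-1/36 - 29) - 80499) = -339469*(-1045/36 - 80499) = -339469*(-2899009/36) = 984123686221/36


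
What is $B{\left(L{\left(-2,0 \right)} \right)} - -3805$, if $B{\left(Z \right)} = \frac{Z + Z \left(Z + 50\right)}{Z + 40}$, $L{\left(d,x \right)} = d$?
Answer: $\frac{72246}{19} \approx 3802.4$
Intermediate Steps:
$B{\left(Z \right)} = \frac{Z + Z \left(50 + Z\right)}{40 + Z}$
$B{\left(L{\left(-2,0 \right)} \right)} - -3805 = - \frac{2 \left(51 - 2\right)}{40 - 2} - -3805 = \left(-2\right) \frac{1}{38} \cdot 49 + 3805 = - \frac{49}{19} + 3805 = \frac{72246}{19}$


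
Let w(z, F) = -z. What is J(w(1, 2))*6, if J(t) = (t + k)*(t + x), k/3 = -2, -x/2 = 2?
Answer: 210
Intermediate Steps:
x = -4 (x = -2*2 = -4)
k = -6 (k = 3*(-2) = -6)
J(t) = (-6 + t)*(-4 + t) (J(t) = (t - 6)*(t - 4) = (-6 + t)*(-4 + t))
J(w(1, 2))*6 = (24 + (-1*1)² - (-10))*6 = (24 + (-1)² - 10*(-1))*6 = (24 + 1 + 10)*6 = 35*6 = 210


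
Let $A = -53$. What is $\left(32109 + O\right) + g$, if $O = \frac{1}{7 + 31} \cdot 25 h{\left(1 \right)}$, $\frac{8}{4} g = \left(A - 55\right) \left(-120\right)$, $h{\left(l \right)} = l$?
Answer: $\frac{1466407}{38} \approx 38590.0$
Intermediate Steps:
$g = 6480$ ($g = \frac{\left(-53 - 55\right) \left(-120\right)}{2} = \frac{\left(-108\right) \left(-120\right)}{2} = \frac{1}{2} \cdot 12960 = 6480$)
$O = \frac{25}{38}$ ($O = \frac{1}{7 + 31} \cdot 25 \cdot 1 = \frac{1}{38} \cdot 25 \cdot 1 = \frac{25}{38} \cdot 1 = \frac{25}{38} \approx 0.6579$)
$\left(32109 + O\right) + g = \left(32109 + \frac{25}{38}\right) + 6480 = \frac{1220167}{38} + 6480 = \frac{1466407}{38}$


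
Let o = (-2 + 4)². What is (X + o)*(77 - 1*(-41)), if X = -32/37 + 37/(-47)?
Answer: 481794/1739 ≈ 277.05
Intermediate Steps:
o = 4 (o = 2² = 4)
X = -2873/1739 (X = -32*1/37 + 37*(-1/47) = -32/37 - 37/47 = -2873/1739 ≈ -1.6521)
(X + o)*(77 - 1*(-41)) = (-2873/1739 + 4)*(77 - 1*(-41)) = 4083*(77 + 41)/1739 = (4083/1739)*118 = 481794/1739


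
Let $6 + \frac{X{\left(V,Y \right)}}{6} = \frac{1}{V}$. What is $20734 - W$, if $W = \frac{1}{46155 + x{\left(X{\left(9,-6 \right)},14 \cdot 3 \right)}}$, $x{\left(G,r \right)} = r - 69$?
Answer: $\frac{956417951}{46128} \approx 20734.0$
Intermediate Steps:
$X{\left(V,Y \right)} = -36 + \frac{6}{V}$
$x{\left(G,r \right)} = -69 + r$
$W = \frac{1}{46128}$ ($W = \frac{1}{46155 + \left(-69 + 14 \cdot 3\right)} = \frac{1}{46155 + \left(-69 + 42\right)} = \frac{1}{46155 - 27} = \frac{1}{46128} \approx 2.1679 \cdot 10^{-5}$)
$20734 - W = 20734 - \frac{1}{46128} = \frac{956417951}{46128}$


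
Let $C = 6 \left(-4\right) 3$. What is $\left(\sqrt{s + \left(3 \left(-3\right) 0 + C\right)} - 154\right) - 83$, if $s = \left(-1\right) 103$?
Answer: $-237 + 5 i \sqrt{7} \approx -237.0 + 13.229 i$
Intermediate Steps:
$s = -103$
$C = -72$ ($C = \left(-24\right) 3 = -72$)
$\left(\sqrt{s + \left(3 \left(-3\right) 0 + C\right)} - 154\right) - 83 = \left(\sqrt{-103 - \left(72 - 3 \left(-3\right) 0\right)} - 154\right) - 83 = \left(\sqrt{-103 - 72} - 154\right) - 83 = \left(\sqrt{-175} - 154\right) - 83 = \left(5 i \sqrt{7} - 154\right) - 83 = \left(-154 + 5 i \sqrt{7}\right) - 83 = -237 + 5 i \sqrt{7}$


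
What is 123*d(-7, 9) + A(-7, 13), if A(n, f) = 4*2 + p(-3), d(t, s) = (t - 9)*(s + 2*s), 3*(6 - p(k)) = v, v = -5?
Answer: -159361/3 ≈ -53120.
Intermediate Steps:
p(k) = 23/3 (p(k) = 6 - ⅓*(-5) = 6 + 5/3 = 23/3)
d(t, s) = 3*s*(-9 + t) (d(t, s) = (-9 + t)*(3*s) = 3*s*(-9 + t))
A(n, f) = 47/3 (A(n, f) = 4*2 + 23/3 = 8 + 23/3 = 47/3)
123*d(-7, 9) + A(-7, 13) = 123*(3*9*(-9 - 7)) + 47/3 = 123*(3*9*(-16)) + 47/3 = 123*(-432) + 47/3 = -53136 + 47/3 = -159361/3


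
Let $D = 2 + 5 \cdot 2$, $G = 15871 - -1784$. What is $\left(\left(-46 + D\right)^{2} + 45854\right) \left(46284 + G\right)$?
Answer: $3005772390$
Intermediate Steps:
$G = 17655$ ($G = 15871 + 1784 = 17655$)
$D = 12$ ($D = 2 + 10 = 12$)
$\left(\left(-46 + D\right)^{2} + 45854\right) \left(46284 + G\right) = \left(\left(-46 + 12\right)^{2} + 45854\right) \left(46284 + 17655\right) = \left(\left(-34\right)^{2} + 45854\right) 63939 = \left(1156 + 45854\right) 63939 = 47010 \cdot 63939 = 3005772390$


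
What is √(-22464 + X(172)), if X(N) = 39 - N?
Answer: I*√22597 ≈ 150.32*I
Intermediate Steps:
√(-22464 + X(172)) = √(-22464 + (39 - 1*172)) = √(-22464 + (39 - 172)) = √(-22464 - 133) = √(-22597) = I*√22597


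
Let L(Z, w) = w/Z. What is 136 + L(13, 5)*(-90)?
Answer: 1318/13 ≈ 101.38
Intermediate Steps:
136 + L(13, 5)*(-90) = 136 + (5/13)*(-90) = 136 - 450/13 = 1318/13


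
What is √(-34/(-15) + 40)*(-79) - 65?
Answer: -65 - 79*√9510/15 ≈ -578.60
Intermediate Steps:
√(-34/(-15) + 40)*(-79) - 65 = √(-34*(-1/15) + 40)*(-79) - 65 = √(34/15 + 40)*(-79) - 65 = √(634/15)*(-79) - 65 = (√9510/15)*(-79) - 65 = -79*√9510/15 - 65 = -65 - 79*√9510/15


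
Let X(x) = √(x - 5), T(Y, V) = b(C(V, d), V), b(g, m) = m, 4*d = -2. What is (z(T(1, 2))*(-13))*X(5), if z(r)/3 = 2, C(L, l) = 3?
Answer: 0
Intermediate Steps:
d = -½ (d = (¼)*(-2) = -½ ≈ -0.50000)
T(Y, V) = V
z(r) = 6 (z(r) = 3*2 = 6)
X(x) = √(-5 + x)
(z(T(1, 2))*(-13))*X(5) = (6*(-13))*√(-5 + 5) = -78*√0 = -78*0 = 0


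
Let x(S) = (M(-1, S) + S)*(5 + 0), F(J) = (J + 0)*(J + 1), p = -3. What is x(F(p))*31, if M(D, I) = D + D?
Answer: 620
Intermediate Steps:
F(J) = J*(1 + J)
M(D, I) = 2*D
x(S) = -10 + 5*S (x(S) = (2*(-1) + S)*(5 + 0) = (-2 + S)*5 = -10 + 5*S)
x(F(p))*31 = (-10 + 5*(-3*(1 - 3)))*31 = (-10 + 5*(-3*(-2)))*31 = (-10 + 5*6)*31 = (-10 + 30)*31 = 20*31 = 620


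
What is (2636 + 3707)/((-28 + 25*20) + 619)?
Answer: 6343/1091 ≈ 5.8139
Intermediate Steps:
(2636 + 3707)/((-28 + 25*20) + 619) = 6343/((-28 + 500) + 619) = 6343/(472 + 619) = 6343/1091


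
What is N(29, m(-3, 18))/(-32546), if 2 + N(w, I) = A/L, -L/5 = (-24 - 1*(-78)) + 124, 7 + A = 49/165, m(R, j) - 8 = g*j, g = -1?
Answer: 146297/2389690050 ≈ 6.1220e-5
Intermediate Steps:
m(R, j) = 8 - j
A = -1106/165 (A = -7 + 49/165 = -1106/165 ≈ -6.7030)
L = -890 (L = -5*((-24 - 1*(-78)) + 124) = -5*((-24 + 78) + 124) = -5*(54 + 124) = -5*178 = -890)
N(w, I) = -146297/73425 (N(w, I) = -2 - 1106/165/(-890) = -2 - 1106/165*(-1/890) = -2 + 553/73425 = -146297/73425)
N(29, m(-3, 18))/(-32546) = -146297/73425/(-32546) = -146297/73425*(-1/32546) = 146297/2389690050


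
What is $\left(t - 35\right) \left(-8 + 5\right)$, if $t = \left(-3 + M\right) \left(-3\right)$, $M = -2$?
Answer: $60$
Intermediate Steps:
$t = 15$ ($t = \left(-3 - 2\right) \left(-3\right) = \left(-5\right) \left(-3\right) = 15$)
$\left(t - 35\right) \left(-8 + 5\right) = \left(15 - 35\right) \left(-8 + 5\right) = \left(-20\right) \left(-3\right) = 60$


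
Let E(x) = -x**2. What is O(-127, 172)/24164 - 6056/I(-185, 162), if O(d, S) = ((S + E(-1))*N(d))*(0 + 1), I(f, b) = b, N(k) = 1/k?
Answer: -9292425035/248575068 ≈ -37.383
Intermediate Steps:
O(d, S) = (-1 + S)/d (O(d, S) = ((S - 1*(-1)**2)/d)*(0 + 1) = ((S - 1*1)/d)*1 = ((S - 1)/d)*1 = ((-1 + S)/d)*1 = (-1 + S)/d)
O(-127, 172)/24164 - 6056/I(-185, 162) = ((-1 + 172)/(-127))/24164 - 6056/162 = -1/127*171*(1/24164) - 6056*1/162 = -171/127*1/24164 - 3028/81 = -171/3068828 - 3028/81 = -9292425035/248575068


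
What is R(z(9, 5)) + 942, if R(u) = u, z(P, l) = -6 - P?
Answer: 927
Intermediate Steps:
R(z(9, 5)) + 942 = (-6 - 1*9) + 942 = (-6 - 9) + 942 = -15 + 942 = 927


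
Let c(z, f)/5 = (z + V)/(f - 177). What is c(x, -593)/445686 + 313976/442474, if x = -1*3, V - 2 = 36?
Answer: 1539280676711/2169249138804 ≈ 0.70959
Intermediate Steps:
V = 38 (V = 2 + 36 = 38)
x = -3
c(z, f) = 5*(38 + z)/(-177 + f) (c(z, f) = 5*((z + 38)/(f - 177)) = 5*((38 + z)/(-177 + f)) = 5*(38 + z)/(-177 + f))
c(x, -593)/445686 + 313976/442474 = (5*(38 - 3)/(-177 - 593))/445686 + 313976/442474 = (5*35/(-770))*(1/445686) + 313976*(1/442474) = (5*(-1/770)*35)*(1/445686) + 156988/221237 = -5/22*1/445686 + 156988/221237 = -5/9805092 + 156988/221237 = 1539280676711/2169249138804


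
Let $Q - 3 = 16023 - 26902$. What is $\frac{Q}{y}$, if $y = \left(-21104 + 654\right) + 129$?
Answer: $\frac{10876}{20321} \approx 0.53521$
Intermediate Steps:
$y = -20321$ ($y = -20450 + 129 = -20321$)
$Q = -10876$ ($Q = 3 + \left(16023 - 26902\right) = 3 - 10879 = -10876$)
$\frac{Q}{y} = - \frac{10876}{-20321} = \left(-10876\right) \left(- \frac{1}{20321}\right) = \frac{10876}{20321}$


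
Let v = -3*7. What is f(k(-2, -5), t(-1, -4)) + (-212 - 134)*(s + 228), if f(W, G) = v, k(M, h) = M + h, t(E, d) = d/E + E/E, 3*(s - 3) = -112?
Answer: -201089/3 ≈ -67030.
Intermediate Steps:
s = -103/3 (s = 3 + (1/3)*(-112) = 3 - 112/3 = -103/3 ≈ -34.333)
t(E, d) = 1 + d/E (t(E, d) = d/E + 1 = 1 + d/E)
v = -21
f(W, G) = -21
f(k(-2, -5), t(-1, -4)) + (-212 - 134)*(s + 228) = -21 + (-212 - 134)*(-103/3 + 228) = -21 - 346*581/3 = -21 - 201026/3 = -201089/3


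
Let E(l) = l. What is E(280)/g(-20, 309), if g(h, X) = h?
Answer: -14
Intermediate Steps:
E(280)/g(-20, 309) = 280/(-20) = 280*(-1/20) = -14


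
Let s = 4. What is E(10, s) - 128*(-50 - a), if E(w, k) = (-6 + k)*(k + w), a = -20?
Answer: 3812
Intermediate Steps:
E(10, s) - 128*(-50 - a) = (4² - 6*4 - 6*10 + 4*10) - 128*(-50 - 1*(-20)) = (16 - 24 - 60 + 40) - 128*(-50 + 20) = -28 - 128*(-30) = -28 + 3840 = 3812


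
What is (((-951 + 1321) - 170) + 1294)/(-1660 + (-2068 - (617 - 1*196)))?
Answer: -166/461 ≈ -0.36009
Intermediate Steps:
(((-951 + 1321) - 170) + 1294)/(-1660 + (-2068 - (617 - 1*196))) = ((370 - 170) + 1294)/(-1660 + (-2068 - (617 - 196))) = (200 + 1294)/(-1660 + (-2068 - 1*421)) = 1494/(-1660 + (-2068 - 421)) = 1494/(-1660 - 2489) = 1494/(-4149) = 1494*(-1/4149) = -166/461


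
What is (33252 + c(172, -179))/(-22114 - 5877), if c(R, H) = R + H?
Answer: -33245/27991 ≈ -1.1877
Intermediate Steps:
c(R, H) = H + R
(33252 + c(172, -179))/(-22114 - 5877) = (33252 + (-179 + 172))/(-22114 - 5877) = (33252 - 7)/(-27991) = 33245*(-1/27991) = -33245/27991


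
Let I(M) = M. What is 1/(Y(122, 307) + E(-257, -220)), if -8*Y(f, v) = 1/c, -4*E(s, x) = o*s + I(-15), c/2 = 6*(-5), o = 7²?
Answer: 480/1512961 ≈ 0.00031726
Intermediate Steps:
o = 49
c = -60 (c = 2*(6*(-5)) = 2*(-30) = -60)
E(s, x) = 15/4 - 49*s/4 (E(s, x) = -(49*s - 15)/4 = -(-15 + 49*s)/4 = 15/4 - 49*s/4)
Y(f, v) = 1/480 (Y(f, v) = -⅛/(-60) = -⅛*(-1/60) = 1/480)
1/(Y(122, 307) + E(-257, -220)) = 1/(1/480 + (15/4 - 49/4*(-257))) = 1/(1/480 + (15/4 + 12593/4)) = 1/(1/480 + 3152) = 1/(1512961/480) = 480/1512961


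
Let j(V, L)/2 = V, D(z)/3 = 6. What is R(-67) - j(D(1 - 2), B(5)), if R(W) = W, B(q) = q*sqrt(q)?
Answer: -103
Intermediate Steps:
D(z) = 18 (D(z) = 3*6 = 18)
B(q) = q**(3/2)
j(V, L) = 2*V
R(-67) - j(D(1 - 2), B(5)) = -67 - 2*18 = -67 - 1*36 = -67 - 36 = -103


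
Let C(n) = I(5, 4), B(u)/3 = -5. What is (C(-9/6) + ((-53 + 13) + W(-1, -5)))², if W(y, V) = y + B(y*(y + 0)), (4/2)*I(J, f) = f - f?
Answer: 3136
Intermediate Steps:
I(J, f) = 0 (I(J, f) = (f - f)/2 = (½)*0 = 0)
B(u) = -15 (B(u) = 3*(-5) = -15)
W(y, V) = -15 + y (W(y, V) = y - 15 = -15 + y)
C(n) = 0
(C(-9/6) + ((-53 + 13) + W(-1, -5)))² = (0 + ((-53 + 13) + (-15 - 1)))² = (0 + (-40 - 16))² = (0 - 56)² = (-56)² = 3136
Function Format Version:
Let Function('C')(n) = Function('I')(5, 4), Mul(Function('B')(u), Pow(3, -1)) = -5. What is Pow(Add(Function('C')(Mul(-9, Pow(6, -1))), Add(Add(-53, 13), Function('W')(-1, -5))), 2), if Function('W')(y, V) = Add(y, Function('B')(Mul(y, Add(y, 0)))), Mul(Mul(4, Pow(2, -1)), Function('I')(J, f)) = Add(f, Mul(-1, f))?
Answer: 3136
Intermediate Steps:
Function('I')(J, f) = 0 (Function('I')(J, f) = Mul(Rational(1, 2), Add(f, Mul(-1, f))) = Mul(Rational(1, 2), 0) = 0)
Function('B')(u) = -15 (Function('B')(u) = Mul(3, -5) = -15)
Function('W')(y, V) = Add(-15, y) (Function('W')(y, V) = Add(y, -15) = Add(-15, y))
Function('C')(n) = 0
Pow(Add(Function('C')(Mul(-9, Pow(6, -1))), Add(Add(-53, 13), Function('W')(-1, -5))), 2) = Pow(Add(0, Add(Add(-53, 13), Add(-15, -1))), 2) = Pow(Add(0, Add(-40, -16)), 2) = Pow(Add(0, -56), 2) = Pow(-56, 2) = 3136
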